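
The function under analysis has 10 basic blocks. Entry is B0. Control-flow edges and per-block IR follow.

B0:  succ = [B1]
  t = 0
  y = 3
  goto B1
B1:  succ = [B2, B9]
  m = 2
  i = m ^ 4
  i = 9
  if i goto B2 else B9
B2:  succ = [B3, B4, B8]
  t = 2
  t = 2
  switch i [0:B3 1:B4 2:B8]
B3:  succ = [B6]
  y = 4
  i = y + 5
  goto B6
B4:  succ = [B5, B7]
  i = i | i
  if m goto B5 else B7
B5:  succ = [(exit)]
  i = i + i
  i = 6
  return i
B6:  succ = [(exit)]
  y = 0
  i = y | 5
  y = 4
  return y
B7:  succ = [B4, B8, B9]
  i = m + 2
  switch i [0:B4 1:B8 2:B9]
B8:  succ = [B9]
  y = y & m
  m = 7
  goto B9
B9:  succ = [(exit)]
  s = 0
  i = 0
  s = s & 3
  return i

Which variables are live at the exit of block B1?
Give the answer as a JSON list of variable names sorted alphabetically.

Per-block:
  B0 def {t,y} use ∅
  B1 def {i,m} use ∅
  B2 def {t} use {i}
  B3 def {i,y} use ∅
  B4 def {i} use {i,m}
  B5 def {i} use {i}
  B6 def {i,y} use ∅
  B7 def {i} use {m}
  B8 def {m,y} use {m,y}
  B9 def {i,s} use ∅

Backward fixpoint:
  B0: in=∅ out={y}
  B1: in={y} out={i,m,y}
  B2: in={i,m,y} out={i,m,y}
  B3: in=∅ out=∅
  B4: in={i,m,y} out={i,m,y}
  B5: in={i} out=∅
  B6: in=∅ out=∅
  B7: in={m,y} out={i,m,y}
  B8: in={m,y} out=∅
  B9: in=∅ out=∅

live-out(B1) = ["i", "m", "y"]

Answer: ["i", "m", "y"]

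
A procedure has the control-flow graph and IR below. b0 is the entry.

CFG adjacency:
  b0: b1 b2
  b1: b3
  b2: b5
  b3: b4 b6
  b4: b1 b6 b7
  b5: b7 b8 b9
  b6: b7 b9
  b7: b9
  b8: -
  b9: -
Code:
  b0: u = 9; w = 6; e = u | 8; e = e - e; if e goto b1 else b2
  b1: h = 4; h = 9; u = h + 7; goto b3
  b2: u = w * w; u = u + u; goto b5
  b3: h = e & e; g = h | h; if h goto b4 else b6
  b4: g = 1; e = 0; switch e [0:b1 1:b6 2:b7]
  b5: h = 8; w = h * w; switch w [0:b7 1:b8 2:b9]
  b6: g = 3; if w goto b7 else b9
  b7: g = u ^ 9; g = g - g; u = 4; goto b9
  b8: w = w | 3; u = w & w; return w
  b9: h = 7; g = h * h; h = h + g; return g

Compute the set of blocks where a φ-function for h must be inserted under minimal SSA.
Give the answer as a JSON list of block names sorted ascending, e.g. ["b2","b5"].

Answer: ["b1", "b7", "b9"]

Working:
idom tree: b1←b0 b2←b0 b3←b1 b4←b3 b5←b2 b6←b3 b7←b0 b8←b5 b9←b0
Dom∩ at merges:
  b1: preds {b0,b4}: {b0} ∩ {b0,b1,b3,b4} = {b0}; idom=b0
  b6: preds {b3,b4}: {b0,b1,b3} ∩ {b0,b1,b3,b4} = {b0,b1,b3}; idom=b3
  b7: preds {b4,b5,b6}: {b0,b1,b3,b4} ∩ {b0,b2,b5} ∩ {b0,b1,b3,b6} = {b0}; idom=b0
  b9: preds {b5,b6,b7}: {b0,b2,b5} ∩ {b0,b1,b3,b6} ∩ {b0,b7} = {b0}; idom=b0

DF derivation:
  join b1 pred b0: · stop@b0
  join b1 pred b4: b4→b3→b1 stop@b0
  join b6 pred b3: · stop@b3
  join b6 pred b4: b4 stop@b3
  join b7 pred b4: b4→b3→b1 stop@b0
  join b7 pred b5: b5→b2 stop@b0
  join b7 pred b6: b6→b3→b1 stop@b0
  join b9 pred b5: b5→b2 stop@b0
  join b9 pred b6: b6→b3→b1 stop@b0
  join b9 pred b7: b7 stop@b0
  DF(b0)=∅
  DF(b1)={b1,b7,b9}
  DF(b2)={b7,b9}
  DF(b3)={b1,b7,b9}
  DF(b4)={b1,b6,b7}
  DF(b5)={b7,b9}
  DF(b6)={b7,b9}
  DF(b7)={b9}
  DF(b8)=∅
  DF(b9)=∅

φ for h: defs {b1,b3,b5,b9}
  DF⁺ = {b1,b7,b9}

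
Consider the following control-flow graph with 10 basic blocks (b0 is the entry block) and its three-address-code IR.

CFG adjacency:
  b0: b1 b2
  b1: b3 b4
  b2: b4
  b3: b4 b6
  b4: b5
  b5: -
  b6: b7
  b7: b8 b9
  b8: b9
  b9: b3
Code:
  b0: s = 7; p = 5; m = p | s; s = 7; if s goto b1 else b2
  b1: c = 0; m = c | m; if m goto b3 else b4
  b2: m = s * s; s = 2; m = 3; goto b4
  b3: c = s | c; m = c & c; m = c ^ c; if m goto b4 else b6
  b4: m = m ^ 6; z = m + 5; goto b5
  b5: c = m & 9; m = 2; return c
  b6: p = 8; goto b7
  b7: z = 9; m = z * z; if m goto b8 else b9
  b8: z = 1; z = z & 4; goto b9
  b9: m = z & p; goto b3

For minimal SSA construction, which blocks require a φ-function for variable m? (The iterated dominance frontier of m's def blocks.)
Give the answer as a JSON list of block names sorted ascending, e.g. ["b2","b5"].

idom tree: b1←b0 b2←b0 b3←b1 b4←b0 b5←b4 b6←b3 b7←b6 b8←b7 b9←b7
Dom∩ at merges:
  b3: preds {b1,b9}: {b0,b1} ∩ {b0,b1,b3,b6,b7,b9} = {b0,b1}; idom=b1
  b4: preds {b1,b2,b3}: {b0,b1} ∩ {b0,b2} ∩ {b0,b1,b3} = {b0}; idom=b0
  b9: preds {b7,b8}: {b0,b1,b3,b6,b7} ∩ {b0,b1,b3,b6,b7,b8} = {b0,b1,b3,b6,b7}; idom=b7

DF derivation:
  b3←b1: walk · to b1
  b3←b9: walk b9→b7→b6→b3 to b1
  b4←b1: walk b1 to b0
  b4←b2: walk b2 to b0
  b4←b3: walk b3→b1 to b0
  b9←b7: walk · to b7
  b9←b8: walk b8 to b7
  b0 → ∅
  b1 → {b4}
  b2 → {b4}
  b3 → {b3,b4}
  b4 → ∅
  b5 → ∅
  b6 → {b3}
  b7 → {b3}
  b8 → {b9}
  b9 → {b3}

φ for m: defs {b0,b1,b2,b3,b4,b5,b7,b9}
  DF⁺ = {b3,b4}

Answer: ["b3", "b4"]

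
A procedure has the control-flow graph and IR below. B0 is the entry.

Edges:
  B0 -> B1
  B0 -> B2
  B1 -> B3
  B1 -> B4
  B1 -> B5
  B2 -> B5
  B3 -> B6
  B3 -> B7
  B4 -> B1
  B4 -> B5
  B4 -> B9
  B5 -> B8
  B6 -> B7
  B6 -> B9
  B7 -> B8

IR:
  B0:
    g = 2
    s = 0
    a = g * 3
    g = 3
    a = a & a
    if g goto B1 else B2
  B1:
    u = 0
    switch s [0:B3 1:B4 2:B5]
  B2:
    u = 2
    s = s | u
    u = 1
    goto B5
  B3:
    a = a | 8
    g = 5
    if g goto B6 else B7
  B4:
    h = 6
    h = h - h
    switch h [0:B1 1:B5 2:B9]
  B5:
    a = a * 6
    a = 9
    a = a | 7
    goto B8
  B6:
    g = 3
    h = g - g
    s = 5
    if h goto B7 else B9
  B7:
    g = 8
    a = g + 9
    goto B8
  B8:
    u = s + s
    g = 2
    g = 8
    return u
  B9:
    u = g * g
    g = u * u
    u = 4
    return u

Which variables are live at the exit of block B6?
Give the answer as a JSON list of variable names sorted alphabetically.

Answer: ["g", "s"]

Working:
def/use:
  B0: {a,g,s} / ∅
  B1: {u} / {s}
  B2: {s,u} / {s}
  B3: {a,g} / {a}
  B4: {h} / ∅
  B5: {a} / {a}
  B6: {g,h,s} / ∅
  B7: {a,g} / ∅
  B8: {g,u} / {s}
  B9: {g,u} / {g}

Live sets:
  live B0: ∅→{a,g,s}
  live B1: {a,g,s}→{a,g,s}
  live B2: {a,s}→{a,s}
  live B3: {a,s}→{s}
  live B4: {a,g,s}→{a,g,s}
  live B5: {a,s}→{s}
  live B6: ∅→{g,s}
  live B7: {s}→{s}
  live B8: {s}→∅
  live B9: {g}→∅

live-out(B6) = ["g", "s"]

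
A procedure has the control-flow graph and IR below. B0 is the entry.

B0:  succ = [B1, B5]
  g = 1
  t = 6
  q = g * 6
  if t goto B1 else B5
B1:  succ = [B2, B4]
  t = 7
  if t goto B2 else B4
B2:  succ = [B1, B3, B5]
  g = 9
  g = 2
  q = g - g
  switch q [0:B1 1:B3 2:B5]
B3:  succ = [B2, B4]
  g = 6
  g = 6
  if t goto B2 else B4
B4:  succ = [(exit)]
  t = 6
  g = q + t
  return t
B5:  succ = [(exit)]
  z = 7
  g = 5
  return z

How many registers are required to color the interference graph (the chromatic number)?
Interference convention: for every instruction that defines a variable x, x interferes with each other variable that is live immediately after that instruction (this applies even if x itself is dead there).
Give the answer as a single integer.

Answer: 3

Working:
Per-block:
  B0: def={g,q,t} ue=∅
  B1: def={t} ue=∅
  B2: def={g,q} ue=∅
  B3: def={g} ue={t}
  B4: def={g,t} ue={q}
  B5: def={g,z} ue=∅

Live sets:
  live B0: ∅→{q}
  live B1: {q}→{q,t}
  live B2: {t}→{q,t}
  live B3: {q,t}→{q,t}
  live B4: {q}→∅
  live B5: ∅→∅

Conflict graph:
  g: {q,t,z}
  q: {g,t}
  t: {g,q}
  z: {g}

Registers:
  clique {g,q,t} ⇒ need ≥ 3
  3-colouring: r0={g}  r1={q,z}  r2={t}
  χ = 3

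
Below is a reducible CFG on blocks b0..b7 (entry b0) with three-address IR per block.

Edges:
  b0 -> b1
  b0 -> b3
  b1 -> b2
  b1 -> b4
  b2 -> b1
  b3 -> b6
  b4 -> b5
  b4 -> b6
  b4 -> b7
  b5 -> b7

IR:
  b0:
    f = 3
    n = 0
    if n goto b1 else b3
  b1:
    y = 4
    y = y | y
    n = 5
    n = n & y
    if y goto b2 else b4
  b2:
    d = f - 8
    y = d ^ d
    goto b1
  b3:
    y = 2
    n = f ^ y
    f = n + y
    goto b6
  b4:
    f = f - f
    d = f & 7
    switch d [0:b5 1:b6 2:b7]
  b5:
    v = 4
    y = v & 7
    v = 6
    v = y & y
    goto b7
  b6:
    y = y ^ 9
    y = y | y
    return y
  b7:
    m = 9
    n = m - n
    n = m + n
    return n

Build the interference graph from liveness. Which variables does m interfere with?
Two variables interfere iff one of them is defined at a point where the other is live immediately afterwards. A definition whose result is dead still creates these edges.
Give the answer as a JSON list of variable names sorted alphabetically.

Per-block:
  b0: def={f,n} ue=∅
  b1: def={n,y} ue=∅
  b2: def={d,y} ue={f}
  b3: def={f,n,y} ue={f}
  b4: def={d,f} ue={f}
  b5: def={v,y} ue=∅
  b6: def={y} ue={y}
  b7: def={m,n} ue={n}

Live sets:
  b0 li=∅ lo={f}
  b1 li={f} lo={f,n,y}
  b2 li={f} lo={f}
  b3 li={f} lo={y}
  b4 li={f,n,y} lo={n,y}
  b5 li={n} lo={n}
  b6 li={y} lo=∅
  b7 li={n} lo=∅

Conflict graph:
  d↔{f,n,y}
  f↔{d,n,y}
  m↔{n}
  n↔{d,f,m,v,y}
  v↔{n,y}
  y↔{d,f,n,v}

N(m) = ["n"]

Answer: ["n"]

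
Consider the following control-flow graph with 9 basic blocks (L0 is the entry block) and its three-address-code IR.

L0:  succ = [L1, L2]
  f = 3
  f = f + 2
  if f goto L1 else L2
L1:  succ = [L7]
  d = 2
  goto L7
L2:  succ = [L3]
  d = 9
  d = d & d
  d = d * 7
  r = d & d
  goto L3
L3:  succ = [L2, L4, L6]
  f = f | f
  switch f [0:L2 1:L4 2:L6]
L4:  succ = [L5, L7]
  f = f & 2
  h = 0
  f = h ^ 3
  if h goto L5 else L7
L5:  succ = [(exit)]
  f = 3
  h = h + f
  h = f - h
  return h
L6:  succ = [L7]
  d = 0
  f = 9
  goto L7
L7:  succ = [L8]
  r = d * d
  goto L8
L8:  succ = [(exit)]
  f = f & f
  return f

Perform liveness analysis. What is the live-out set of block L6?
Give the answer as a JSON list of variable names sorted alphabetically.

Block summaries:
  L0: {f} / ∅
  L1: {d} / ∅
  L2: {d,r} / ∅
  L3: {f} / {f}
  L4: {f,h} / {f}
  L5: {f,h} / {h}
  L6: {d,f} / ∅
  L7: {r} / {d}
  L8: {f} / {f}

Backward fixpoint:
  L0 li=∅ lo={f}
  L1 li={f} lo={d,f}
  L2 li={f} lo={d,f}
  L3 li={d,f} lo={d,f}
  L4 li={d,f} lo={d,f,h}
  L5 li={h} lo=∅
  L6 li=∅ lo={d,f}
  L7 li={d,f} lo={f}
  L8 li={f} lo=∅

live-out(L6) = ["d", "f"]

Answer: ["d", "f"]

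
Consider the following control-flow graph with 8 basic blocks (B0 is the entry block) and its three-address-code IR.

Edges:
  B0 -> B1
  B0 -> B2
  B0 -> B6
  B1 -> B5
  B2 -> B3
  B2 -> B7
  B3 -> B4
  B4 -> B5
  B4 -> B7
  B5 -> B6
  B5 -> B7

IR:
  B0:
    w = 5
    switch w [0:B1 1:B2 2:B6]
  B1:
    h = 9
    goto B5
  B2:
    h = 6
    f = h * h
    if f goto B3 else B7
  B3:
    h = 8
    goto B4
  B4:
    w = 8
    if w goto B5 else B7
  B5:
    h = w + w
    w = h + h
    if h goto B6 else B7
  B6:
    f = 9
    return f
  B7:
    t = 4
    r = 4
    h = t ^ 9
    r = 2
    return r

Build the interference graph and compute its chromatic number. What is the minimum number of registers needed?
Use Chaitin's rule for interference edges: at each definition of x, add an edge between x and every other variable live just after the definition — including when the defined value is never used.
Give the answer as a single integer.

Block summaries:
  B0: def={w} ue=∅
  B1: def={h} ue=∅
  B2: def={f,h} ue=∅
  B3: def={h} ue=∅
  B4: def={w} ue=∅
  B5: def={h,w} ue={w}
  B6: def={f} ue=∅
  B7: def={h,r,t} ue=∅

Live sets:
  B0 li=∅ lo={w}
  B1 li={w} lo={w}
  B2 li=∅ lo=∅
  B3 li=∅ lo=∅
  B4 li=∅ lo={w}
  B5 li={w} lo=∅
  B6 li=∅ lo=∅
  B7 li=∅ lo=∅

Interference:
  f: ∅
  h: {w}
  r: {t}
  t: {r}
  w: {h}

Colouring:
  clique {h,w} ⇒ need ≥ 2
  2-colouring: R0={f,h,r}  R1={t,w}
  χ = 2

Answer: 2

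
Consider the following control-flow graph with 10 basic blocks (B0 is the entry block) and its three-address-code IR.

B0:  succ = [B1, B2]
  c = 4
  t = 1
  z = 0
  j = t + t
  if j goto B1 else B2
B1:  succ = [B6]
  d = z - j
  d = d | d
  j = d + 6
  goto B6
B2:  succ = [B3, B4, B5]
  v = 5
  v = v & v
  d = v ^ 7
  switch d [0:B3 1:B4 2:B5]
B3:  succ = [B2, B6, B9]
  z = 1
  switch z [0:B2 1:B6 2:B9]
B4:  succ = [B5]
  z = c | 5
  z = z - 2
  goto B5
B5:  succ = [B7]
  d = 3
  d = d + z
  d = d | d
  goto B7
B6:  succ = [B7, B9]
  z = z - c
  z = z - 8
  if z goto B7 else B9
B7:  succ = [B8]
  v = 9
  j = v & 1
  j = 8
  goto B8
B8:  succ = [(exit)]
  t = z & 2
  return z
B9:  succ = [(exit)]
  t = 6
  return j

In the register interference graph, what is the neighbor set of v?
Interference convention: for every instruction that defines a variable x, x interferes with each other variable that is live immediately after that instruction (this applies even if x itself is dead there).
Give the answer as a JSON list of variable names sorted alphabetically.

def/use:
  B0: def={c,j,t,z} ue=∅
  B1: def={d,j} ue={j,z}
  B2: def={d,v} ue=∅
  B3: def={z} ue=∅
  B4: def={z} ue={c}
  B5: def={d} ue={z}
  B6: def={z} ue={c,z}
  B7: def={j,v} ue=∅
  B8: def={t} ue={z}
  B9: def={t} ue={j}

Backward fixpoint:
  live B0: ∅→{c,j,z}
  live B1: {c,j,z}→{c,j,z}
  live B2: {c,j,z}→{c,j,z}
  live B3: {c,j}→{c,j,z}
  live B4: {c}→{z}
  live B5: {z}→{z}
  live B6: {c,j,z}→{j,z}
  live B7: {z}→{z}
  live B8: {z}→∅
  live B9: {j}→∅

Interfere edges:
  c — {d,j,t,v,z}
  d — {c,j,z}
  j — {c,d,t,v,z}
  t — {c,j,z}
  v — {c,j,z}
  z — {c,d,j,t,v}

N(v) = ["c", "j", "z"]

Answer: ["c", "j", "z"]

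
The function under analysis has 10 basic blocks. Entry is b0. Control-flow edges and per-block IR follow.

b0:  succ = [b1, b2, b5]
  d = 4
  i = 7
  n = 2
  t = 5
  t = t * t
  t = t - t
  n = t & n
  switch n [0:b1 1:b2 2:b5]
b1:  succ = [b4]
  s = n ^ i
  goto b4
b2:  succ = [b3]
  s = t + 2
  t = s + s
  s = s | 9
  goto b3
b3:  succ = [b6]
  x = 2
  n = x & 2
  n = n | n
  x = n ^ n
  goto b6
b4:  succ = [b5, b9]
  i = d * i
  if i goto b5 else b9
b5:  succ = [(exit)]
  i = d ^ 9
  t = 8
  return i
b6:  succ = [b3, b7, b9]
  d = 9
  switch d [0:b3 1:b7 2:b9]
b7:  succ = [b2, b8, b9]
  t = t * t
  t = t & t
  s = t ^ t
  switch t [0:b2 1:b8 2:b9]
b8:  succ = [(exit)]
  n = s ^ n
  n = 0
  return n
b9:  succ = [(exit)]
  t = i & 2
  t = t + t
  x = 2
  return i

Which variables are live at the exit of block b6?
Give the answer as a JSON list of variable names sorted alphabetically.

Answer: ["i", "n", "t"]

Working:
def/use:
  b0 def {d,i,n,t} use ∅
  b1 def {s} use {i,n}
  b2 def {s,t} use {t}
  b3 def {n,x} use ∅
  b4 def {i} use {d,i}
  b5 def {i,t} use {d}
  b6 def {d} use ∅
  b7 def {s,t} use {t}
  b8 def {n} use {n,s}
  b9 def {t,x} use {i}

Liveness:
  b0 li=∅ lo={d,i,n,t}
  b1 li={d,i,n} lo={d,i}
  b2 li={i,t} lo={i,t}
  b3 li={i,t} lo={i,n,t}
  b4 li={d,i} lo={d,i}
  b5 li={d} lo=∅
  b6 li={i,n,t} lo={i,n,t}
  b7 li={i,n,t} lo={i,n,s,t}
  b8 li={n,s} lo=∅
  b9 li={i} lo=∅

live-out(b6) = ["i", "n", "t"]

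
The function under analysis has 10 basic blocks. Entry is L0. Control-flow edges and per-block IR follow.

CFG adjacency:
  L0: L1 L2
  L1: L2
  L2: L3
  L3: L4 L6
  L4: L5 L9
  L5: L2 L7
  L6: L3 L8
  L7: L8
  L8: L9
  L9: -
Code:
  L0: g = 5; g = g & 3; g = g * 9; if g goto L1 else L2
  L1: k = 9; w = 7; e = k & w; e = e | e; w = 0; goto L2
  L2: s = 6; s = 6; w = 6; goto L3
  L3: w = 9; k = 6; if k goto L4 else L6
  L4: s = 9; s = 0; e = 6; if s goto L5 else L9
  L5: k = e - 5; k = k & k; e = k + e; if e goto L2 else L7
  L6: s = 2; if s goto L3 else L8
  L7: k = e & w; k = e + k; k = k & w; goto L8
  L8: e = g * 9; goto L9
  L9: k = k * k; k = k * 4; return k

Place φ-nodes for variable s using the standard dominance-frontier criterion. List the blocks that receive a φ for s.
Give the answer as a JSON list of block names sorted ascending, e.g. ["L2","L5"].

Answer: ["L2", "L3", "L8", "L9"]

Working:
idom tree: L1←L0 L2←L0 L3←L2 L4←L3 L5←L4 L6←L3 L7←L5 L8←L3 L9←L3
Dom∩ at merges:
  L2: preds {L0,L1,L5}: {L0} ∩ {L0,L1} ∩ {L0,L2,L3,L4,L5} = {L0}; idom=L0
  L3: preds {L2,L6}: {L0,L2} ∩ {L0,L2,L3,L6} = {L0,L2}; idom=L2
  L8: preds {L6,L7}: {L0,L2,L3,L6} ∩ {L0,L2,L3,L4,L5,L7} = {L0,L2,L3}; idom=L3
  L9: preds {L4,L8}: {L0,L2,L3,L4} ∩ {L0,L2,L3,L8} = {L0,L2,L3}; idom=L3

Frontier:
  join L2 pred L0: · stop@L0
  join L2 pred L1: L1 stop@L0
  join L2 pred L5: L5→L4→L3→L2 stop@L0
  join L3 pred L2: · stop@L2
  join L3 pred L6: L6→L3 stop@L2
  join L8 pred L6: L6 stop@L3
  join L8 pred L7: L7→L5→L4 stop@L3
  join L9 pred L4: L4 stop@L3
  join L9 pred L8: L8 stop@L3
  L0: DF=∅
  L1: DF={L2}
  L2: DF={L2}
  L3: DF={L2,L3}
  L4: DF={L2,L8,L9}
  L5: DF={L2,L8}
  L6: DF={L3,L8}
  L7: DF={L8}
  L8: DF={L9}
  L9: DF=∅

φ for s: defs {L2,L4,L6}
  DF⁺ = {L2,L3,L8,L9}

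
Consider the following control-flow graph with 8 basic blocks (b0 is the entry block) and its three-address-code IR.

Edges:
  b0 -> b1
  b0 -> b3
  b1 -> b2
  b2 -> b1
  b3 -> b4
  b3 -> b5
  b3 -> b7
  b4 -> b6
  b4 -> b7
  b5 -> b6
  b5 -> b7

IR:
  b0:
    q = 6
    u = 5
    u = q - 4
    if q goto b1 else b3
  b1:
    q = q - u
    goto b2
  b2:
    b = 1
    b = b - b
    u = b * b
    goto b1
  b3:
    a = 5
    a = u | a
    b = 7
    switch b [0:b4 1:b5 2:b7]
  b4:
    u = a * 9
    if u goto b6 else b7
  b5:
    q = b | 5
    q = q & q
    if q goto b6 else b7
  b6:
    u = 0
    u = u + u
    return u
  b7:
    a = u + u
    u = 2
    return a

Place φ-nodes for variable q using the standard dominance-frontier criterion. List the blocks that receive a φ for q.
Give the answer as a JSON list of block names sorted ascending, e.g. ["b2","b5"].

idom tree: b1←b0 b2←b1 b3←b0 b4←b3 b5←b3 b6←b3 b7←b3
Dom∩ at merges:
  b1: preds {b0,b2}: {b0} ∩ {b0,b1,b2} = {b0}; idom=b0
  b6: preds {b4,b5}: {b0,b3,b4} ∩ {b0,b3,b5} = {b0,b3}; idom=b3
  b7: preds {b3,b4,b5}: {b0,b3} ∩ {b0,b3,b4} ∩ {b0,b3,b5} = {b0,b3}; idom=b3

DF walk-up:
  join b1 pred b0: · stop@b0
  join b1 pred b2: b2→b1 stop@b0
  join b6 pred b4: b4 stop@b3
  join b6 pred b5: b5 stop@b3
  join b7 pred b3: · stop@b3
  join b7 pred b4: b4 stop@b3
  join b7 pred b5: b5 stop@b3
  DF(b0)=∅
  DF(b1)={b1}
  DF(b2)={b1}
  DF(b3)=∅
  DF(b4)={b6,b7}
  DF(b5)={b6,b7}
  DF(b6)=∅
  DF(b7)=∅

φ for q: defs {b0,b1,b5}
  DF⁺ = {b1,b6,b7}

Answer: ["b1", "b6", "b7"]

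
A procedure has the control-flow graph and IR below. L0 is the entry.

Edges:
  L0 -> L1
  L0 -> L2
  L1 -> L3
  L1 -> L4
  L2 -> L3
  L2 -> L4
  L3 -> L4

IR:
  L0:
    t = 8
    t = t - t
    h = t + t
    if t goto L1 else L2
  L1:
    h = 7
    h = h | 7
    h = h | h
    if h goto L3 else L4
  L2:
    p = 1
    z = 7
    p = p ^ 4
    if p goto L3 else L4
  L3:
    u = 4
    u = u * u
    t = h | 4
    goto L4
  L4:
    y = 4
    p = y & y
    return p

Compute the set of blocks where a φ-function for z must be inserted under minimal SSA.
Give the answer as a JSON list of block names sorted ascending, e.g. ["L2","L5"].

idom tree: L1←L0 L2←L0 L3←L0 L4←L0
Dom∩ at merges:
  L3: preds {L1,L2}: {L0,L1} ∩ {L0,L2} = {L0}; idom=L0
  L4: preds {L1,L2,L3}: {L0,L1} ∩ {L0,L2} ∩ {L0,L3} = {L0}; idom=L0

DF walk-up:
  L3←L1: walk L1 to L0
  L3←L2: walk L2 to L0
  L4←L1: walk L1 to L0
  L4←L2: walk L2 to L0
  L4←L3: walk L3 to L0
  L0 → ∅
  L1 → {L3,L4}
  L2 → {L3,L4}
  L3 → {L4}
  L4 → ∅

φ for z: defs {L2}
  DF⁺ = {L3,L4}

Answer: ["L3", "L4"]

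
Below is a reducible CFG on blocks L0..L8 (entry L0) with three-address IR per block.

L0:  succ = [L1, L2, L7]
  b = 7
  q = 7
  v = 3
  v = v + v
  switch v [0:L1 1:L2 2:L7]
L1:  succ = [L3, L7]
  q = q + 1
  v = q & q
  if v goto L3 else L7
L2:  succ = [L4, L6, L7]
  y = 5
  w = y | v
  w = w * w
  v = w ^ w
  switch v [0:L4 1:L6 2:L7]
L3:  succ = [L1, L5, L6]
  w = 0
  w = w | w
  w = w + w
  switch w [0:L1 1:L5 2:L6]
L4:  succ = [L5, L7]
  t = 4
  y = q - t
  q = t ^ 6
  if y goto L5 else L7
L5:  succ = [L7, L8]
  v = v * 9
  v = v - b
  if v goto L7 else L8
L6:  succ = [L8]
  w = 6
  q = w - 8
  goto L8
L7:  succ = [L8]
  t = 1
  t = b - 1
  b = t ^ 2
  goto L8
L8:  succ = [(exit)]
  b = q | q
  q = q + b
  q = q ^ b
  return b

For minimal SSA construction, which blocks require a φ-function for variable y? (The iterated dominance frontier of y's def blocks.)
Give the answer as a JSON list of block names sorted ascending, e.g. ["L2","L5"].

idom tree: L1←L0 L2←L0 L3←L1 L4←L2 L5←L0 L6←L0 L7←L0 L8←L0
Dom∩ at merges:
  L1: preds {L0,L3}: {L0} ∩ {L0,L1,L3} = {L0}; idom=L0
  L5: preds {L3,L4}: {L0,L1,L3} ∩ {L0,L2,L4} = {L0}; idom=L0
  L6: preds {L2,L3}: {L0,L2} ∩ {L0,L1,L3} = {L0}; idom=L0
  L7: preds {L0,L1,L2,L4,L5}: {L0} ∩ {L0,L1} ∩ {L0,L2} ∩ {L0,L2,L4} ∩ {L0,L5} = {L0}; idom=L0
  L8: preds {L5,L6,L7}: {L0,L5} ∩ {L0,L6} ∩ {L0,L7} = {L0}; idom=L0

Frontier:
  join L1 pred L0: · stop@L0
  join L1 pred L3: L3→L1 stop@L0
  join L5 pred L3: L3→L1 stop@L0
  join L5 pred L4: L4→L2 stop@L0
  join L6 pred L2: L2 stop@L0
  join L6 pred L3: L3→L1 stop@L0
  join L7 pred L0: · stop@L0
  join L7 pred L1: L1 stop@L0
  join L7 pred L2: L2 stop@L0
  join L7 pred L4: L4→L2 stop@L0
  join L7 pred L5: L5 stop@L0
  join L8 pred L5: L5 stop@L0
  join L8 pred L6: L6 stop@L0
  join L8 pred L7: L7 stop@L0
  L0 → ∅
  L1 → {L1,L5,L6,L7}
  L2 → {L5,L6,L7}
  L3 → {L1,L5,L6}
  L4 → {L5,L7}
  L5 → {L7,L8}
  L6 → {L8}
  L7 → {L8}
  L8 → ∅

φ for y: defs {L2,L4}
  DF⁺ = {L5,L6,L7,L8}

Answer: ["L5", "L6", "L7", "L8"]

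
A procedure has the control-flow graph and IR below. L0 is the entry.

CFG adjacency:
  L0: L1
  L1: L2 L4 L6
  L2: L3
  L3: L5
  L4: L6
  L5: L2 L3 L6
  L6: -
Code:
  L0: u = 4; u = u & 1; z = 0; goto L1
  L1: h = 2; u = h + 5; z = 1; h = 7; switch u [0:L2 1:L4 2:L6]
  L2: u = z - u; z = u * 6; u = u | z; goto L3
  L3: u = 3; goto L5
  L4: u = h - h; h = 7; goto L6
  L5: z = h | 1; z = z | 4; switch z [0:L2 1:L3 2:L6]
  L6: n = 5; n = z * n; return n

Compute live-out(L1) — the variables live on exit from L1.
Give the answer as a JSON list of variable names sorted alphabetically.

def/use:
  L0 def {u,z} use ∅
  L1 def {h,u,z} use ∅
  L2 def {u,z} use {u,z}
  L3 def {u} use ∅
  L4 def {h,u} use {h}
  L5 def {z} use {h}
  L6 def {n} use {z}

Backward fixpoint:
  L0 li=∅ lo=∅
  L1 li=∅ lo={h,u,z}
  L2 li={h,u,z} lo={h}
  L3 li={h} lo={h,u}
  L4 li={h,z} lo={z}
  L5 li={h,u} lo={h,u,z}
  L6 li={z} lo=∅

live-out(L1) = ["h", "u", "z"]

Answer: ["h", "u", "z"]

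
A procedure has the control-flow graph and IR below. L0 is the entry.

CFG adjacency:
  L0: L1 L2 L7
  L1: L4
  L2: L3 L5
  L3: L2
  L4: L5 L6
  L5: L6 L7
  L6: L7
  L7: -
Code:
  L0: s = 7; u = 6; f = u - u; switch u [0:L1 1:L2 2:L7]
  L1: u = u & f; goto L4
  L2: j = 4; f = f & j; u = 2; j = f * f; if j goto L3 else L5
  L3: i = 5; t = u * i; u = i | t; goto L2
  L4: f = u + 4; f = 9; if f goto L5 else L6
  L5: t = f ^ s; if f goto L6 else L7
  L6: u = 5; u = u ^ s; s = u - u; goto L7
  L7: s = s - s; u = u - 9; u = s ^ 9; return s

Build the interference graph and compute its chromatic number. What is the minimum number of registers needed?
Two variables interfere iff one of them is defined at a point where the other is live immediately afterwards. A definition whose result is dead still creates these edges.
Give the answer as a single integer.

def/use:
  L0 def {f,s,u} use ∅
  L1 def {u} use {f,u}
  L2 def {f,j,u} use {f}
  L3 def {i,t,u} use {u}
  L4 def {f} use {u}
  L5 def {t} use {f,s}
  L6 def {s,u} use {s}
  L7 def {s,u} use {s,u}

Backward fixpoint:
  L0 li=∅ lo={f,s,u}
  L1 li={f,s,u} lo={s,u}
  L2 li={f,s} lo={f,s,u}
  L3 li={f,s,u} lo={f,s}
  L4 li={s,u} lo={f,s,u}
  L5 li={f,s,u} lo={s,u}
  L6 li={s} lo={s,u}
  L7 li={s,u} lo=∅

Interfere edges:
  f↔{i,j,s,t,u}
  i↔{f,s,t,u}
  j↔{f,s,u}
  s↔{f,i,j,t,u}
  t↔{f,i,s,u}
  u↔{f,i,j,s,t}

Chromatic number:
  clique {f,i,s,t,u} ⇒ need ≥ 5
  5-colouring: c0={f}  c1={s}  c2={u}  c3={i,j}  c4={t}
  χ = 5

Answer: 5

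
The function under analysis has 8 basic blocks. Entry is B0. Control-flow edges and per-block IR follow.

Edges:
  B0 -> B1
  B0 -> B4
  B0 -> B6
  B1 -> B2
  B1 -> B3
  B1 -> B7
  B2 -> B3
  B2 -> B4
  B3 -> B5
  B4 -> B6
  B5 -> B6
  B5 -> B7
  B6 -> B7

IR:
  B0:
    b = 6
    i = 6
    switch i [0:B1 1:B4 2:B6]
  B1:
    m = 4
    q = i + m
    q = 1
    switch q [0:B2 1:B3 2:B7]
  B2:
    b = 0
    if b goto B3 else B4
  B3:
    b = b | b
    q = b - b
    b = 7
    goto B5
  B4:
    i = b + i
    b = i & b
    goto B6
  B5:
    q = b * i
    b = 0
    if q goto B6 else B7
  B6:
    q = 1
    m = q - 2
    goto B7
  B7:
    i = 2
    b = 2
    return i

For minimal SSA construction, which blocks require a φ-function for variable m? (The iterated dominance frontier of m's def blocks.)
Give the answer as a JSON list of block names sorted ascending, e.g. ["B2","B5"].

Answer: ["B4", "B6", "B7"]

Working:
idom tree: B1←B0 B2←B1 B3←B1 B4←B0 B5←B3 B6←B0 B7←B0
Dom at joins:
  B3: preds {B1,B2}: {B0,B1} ∩ {B0,B1,B2} = {B0,B1}; idom=B1
  B4: preds {B0,B2}: {B0} ∩ {B0,B1,B2} = {B0}; idom=B0
  B6: preds {B0,B4,B5}: {B0} ∩ {B0,B4} ∩ {B0,B1,B3,B5} = {B0}; idom=B0
  B7: preds {B1,B5,B6}: {B0,B1} ∩ {B0,B1,B3,B5} ∩ {B0,B6} = {B0}; idom=B0

Frontier:
  B3←B1: walk · to B1
  B3←B2: walk B2 to B1
  B4←B0: walk · to B0
  B4←B2: walk B2→B1 to B0
  B6←B0: walk · to B0
  B6←B4: walk B4 to B0
  B6←B5: walk B5→B3→B1 to B0
  B7←B1: walk B1 to B0
  B7←B5: walk B5→B3→B1 to B0
  B7←B6: walk B6 to B0
  B0: DF=∅
  B1: DF={B4,B6,B7}
  B2: DF={B3,B4}
  B3: DF={B6,B7}
  B4: DF={B6}
  B5: DF={B6,B7}
  B6: DF={B7}
  B7: DF=∅

φ for m: defs {B1,B6}
  DF⁺ = {B4,B6,B7}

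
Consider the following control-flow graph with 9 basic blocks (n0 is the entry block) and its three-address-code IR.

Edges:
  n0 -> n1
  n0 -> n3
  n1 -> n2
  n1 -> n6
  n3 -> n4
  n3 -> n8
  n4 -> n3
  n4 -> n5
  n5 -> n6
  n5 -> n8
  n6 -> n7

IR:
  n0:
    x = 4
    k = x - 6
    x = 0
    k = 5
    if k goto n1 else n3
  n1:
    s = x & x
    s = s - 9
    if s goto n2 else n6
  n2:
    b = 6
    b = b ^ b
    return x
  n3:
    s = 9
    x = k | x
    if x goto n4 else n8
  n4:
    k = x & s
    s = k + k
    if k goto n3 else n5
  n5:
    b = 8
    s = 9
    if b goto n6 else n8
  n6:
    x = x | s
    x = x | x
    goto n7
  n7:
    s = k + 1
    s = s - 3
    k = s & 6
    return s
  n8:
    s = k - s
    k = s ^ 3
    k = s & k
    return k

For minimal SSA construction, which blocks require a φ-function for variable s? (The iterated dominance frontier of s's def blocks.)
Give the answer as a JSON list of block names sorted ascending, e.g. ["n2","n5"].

idom tree: n1←n0 n2←n1 n3←n0 n4←n3 n5←n4 n6←n0 n7←n6 n8←n3
Dom∩ at merges:
  n3: preds {n0,n4}: {n0} ∩ {n0,n3,n4} = {n0}; idom=n0
  n6: preds {n1,n5}: {n0,n1} ∩ {n0,n3,n4,n5} = {n0}; idom=n0
  n8: preds {n3,n5}: {n0,n3} ∩ {n0,n3,n4,n5} = {n0,n3}; idom=n3

DF derivation:
  n3←n0: walk · to n0
  n3←n4: walk n4→n3 to n0
  n6←n1: walk n1 to n0
  n6←n5: walk n5→n4→n3 to n0
  n8←n3: walk · to n3
  n8←n5: walk n5→n4 to n3
  n0 → ∅
  n1 → {n6}
  n2 → ∅
  n3 → {n3,n6}
  n4 → {n3,n6,n8}
  n5 → {n6,n8}
  n6 → ∅
  n7 → ∅
  n8 → ∅

φ for s: defs {n1,n3,n4,n5,n7,n8}
  DF⁺ = {n3,n6,n8}

Answer: ["n3", "n6", "n8"]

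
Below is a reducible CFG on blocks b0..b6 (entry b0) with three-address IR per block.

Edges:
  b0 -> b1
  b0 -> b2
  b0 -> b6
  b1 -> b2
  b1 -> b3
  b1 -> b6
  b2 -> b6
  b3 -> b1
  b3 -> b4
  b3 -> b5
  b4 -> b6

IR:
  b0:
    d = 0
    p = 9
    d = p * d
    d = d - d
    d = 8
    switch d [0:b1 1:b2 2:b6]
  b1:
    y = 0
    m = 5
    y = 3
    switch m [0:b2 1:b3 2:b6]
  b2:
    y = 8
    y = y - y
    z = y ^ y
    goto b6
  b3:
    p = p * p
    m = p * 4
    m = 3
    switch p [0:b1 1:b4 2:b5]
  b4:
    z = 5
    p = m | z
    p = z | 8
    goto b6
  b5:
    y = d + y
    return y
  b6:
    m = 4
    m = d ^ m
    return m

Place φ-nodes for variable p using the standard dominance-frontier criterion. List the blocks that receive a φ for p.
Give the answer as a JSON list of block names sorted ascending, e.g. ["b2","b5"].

idom tree: b1←b0 b2←b0 b3←b1 b4←b3 b5←b3 b6←b0
Join-block Dom:
  b1: preds {b0,b3}: {b0} ∩ {b0,b1,b3} = {b0}; idom=b0
  b2: preds {b0,b1}: {b0} ∩ {b0,b1} = {b0}; idom=b0
  b6: preds {b0,b1,b2,b4}: {b0} ∩ {b0,b1} ∩ {b0,b2} ∩ {b0,b1,b3,b4} = {b0}; idom=b0

DF derivation:
  b1←b0: walk · to b0
  b1←b3: walk b3→b1 to b0
  b2←b0: walk · to b0
  b2←b1: walk b1 to b0
  b6←b0: walk · to b0
  b6←b1: walk b1 to b0
  b6←b2: walk b2 to b0
  b6←b4: walk b4→b3→b1 to b0
  b0 → ∅
  b1 → {b1,b2,b6}
  b2 → {b6}
  b3 → {b1,b6}
  b4 → {b6}
  b5 → ∅
  b6 → ∅

φ for p: defs {b0,b3,b4}
  DF⁺ = {b1,b2,b6}

Answer: ["b1", "b2", "b6"]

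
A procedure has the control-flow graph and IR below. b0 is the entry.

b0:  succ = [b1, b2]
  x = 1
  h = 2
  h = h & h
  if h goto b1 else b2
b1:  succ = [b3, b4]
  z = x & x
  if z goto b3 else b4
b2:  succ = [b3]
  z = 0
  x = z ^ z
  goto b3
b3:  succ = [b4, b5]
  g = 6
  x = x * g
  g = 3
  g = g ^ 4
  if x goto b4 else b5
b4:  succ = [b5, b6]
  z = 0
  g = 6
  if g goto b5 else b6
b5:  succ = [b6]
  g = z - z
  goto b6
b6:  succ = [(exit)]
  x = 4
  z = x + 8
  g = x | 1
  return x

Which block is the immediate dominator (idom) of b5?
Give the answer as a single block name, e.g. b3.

idom tree: b1←b0 b2←b0 b3←b0 b4←b0 b5←b0 b6←b0
Dom at joins:
  b3: preds {b1,b2}: {b0,b1} ∩ {b0,b2} = {b0}; idom=b0
  b4: preds {b1,b3}: {b0,b1} ∩ {b0,b3} = {b0}; idom=b0
  b5: preds {b3,b4}: {b0,b3} ∩ {b0,b4} = {b0}; idom=b0
  b6: preds {b4,b5}: {b0,b4} ∩ {b0,b5} = {b0}; idom=b0

idom(b5) = b0

Answer: b0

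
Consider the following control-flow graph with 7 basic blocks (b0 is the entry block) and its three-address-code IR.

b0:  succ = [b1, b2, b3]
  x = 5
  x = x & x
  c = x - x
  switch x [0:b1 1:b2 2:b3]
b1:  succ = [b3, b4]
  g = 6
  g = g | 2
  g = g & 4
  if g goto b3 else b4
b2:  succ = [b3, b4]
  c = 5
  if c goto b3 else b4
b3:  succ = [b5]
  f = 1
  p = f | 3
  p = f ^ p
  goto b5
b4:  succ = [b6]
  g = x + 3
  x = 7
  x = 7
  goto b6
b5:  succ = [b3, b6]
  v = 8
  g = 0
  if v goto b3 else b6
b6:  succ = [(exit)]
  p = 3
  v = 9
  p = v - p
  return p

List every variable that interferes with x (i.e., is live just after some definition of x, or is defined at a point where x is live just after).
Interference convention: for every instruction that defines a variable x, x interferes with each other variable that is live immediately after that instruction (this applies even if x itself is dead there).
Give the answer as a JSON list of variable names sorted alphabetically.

Answer: ["c", "g"]

Working:
Block summaries:
  b0 def {c,x} use ∅
  b1 def {g} use ∅
  b2 def {c} use ∅
  b3 def {f,p} use ∅
  b4 def {g,x} use {x}
  b5 def {g,v} use ∅
  b6 def {p,v} use ∅

Live sets:
  b0: in=∅ out={x}
  b1: in={x} out={x}
  b2: in={x} out={x}
  b3: in=∅ out=∅
  b4: in={x} out=∅
  b5: in=∅ out=∅
  b6: in=∅ out=∅

Interfere edges:
  c — {x}
  f — {p}
  g — {v,x}
  p — {f,v}
  v — {g,p}
  x — {c,g}

N(x) = ["c", "g"]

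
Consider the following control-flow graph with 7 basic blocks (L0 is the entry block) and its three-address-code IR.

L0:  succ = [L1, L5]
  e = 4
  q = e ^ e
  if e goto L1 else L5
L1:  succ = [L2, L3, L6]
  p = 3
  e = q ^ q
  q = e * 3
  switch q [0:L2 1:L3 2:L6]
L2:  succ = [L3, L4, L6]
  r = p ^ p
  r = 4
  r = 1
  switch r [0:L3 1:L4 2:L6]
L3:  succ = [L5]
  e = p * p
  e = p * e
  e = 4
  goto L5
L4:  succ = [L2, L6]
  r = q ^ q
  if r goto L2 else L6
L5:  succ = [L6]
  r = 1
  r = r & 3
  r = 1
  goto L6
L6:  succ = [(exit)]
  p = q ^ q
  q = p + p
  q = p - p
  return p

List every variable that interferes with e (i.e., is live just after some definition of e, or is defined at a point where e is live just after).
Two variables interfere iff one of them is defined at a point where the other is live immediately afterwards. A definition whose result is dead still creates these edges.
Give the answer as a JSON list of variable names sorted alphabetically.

def/use:
  L0 def {e,q} use ∅
  L1 def {e,p,q} use {q}
  L2 def {r} use {p}
  L3 def {e} use {p}
  L4 def {r} use {q}
  L5 def {r} use ∅
  L6 def {p,q} use {q}

Liveness:
  live L0: ∅→{q}
  live L1: {q}→{p,q}
  live L2: {p,q}→{p,q}
  live L3: {p,q}→{q}
  live L4: {p,q}→{p,q}
  live L5: {q}→{q}
  live L6: {q}→∅

Interfere edges:
  e↔{p,q}
  p↔{e,q,r}
  q↔{e,p,r}
  r↔{p,q}

N(e) = ["p", "q"]

Answer: ["p", "q"]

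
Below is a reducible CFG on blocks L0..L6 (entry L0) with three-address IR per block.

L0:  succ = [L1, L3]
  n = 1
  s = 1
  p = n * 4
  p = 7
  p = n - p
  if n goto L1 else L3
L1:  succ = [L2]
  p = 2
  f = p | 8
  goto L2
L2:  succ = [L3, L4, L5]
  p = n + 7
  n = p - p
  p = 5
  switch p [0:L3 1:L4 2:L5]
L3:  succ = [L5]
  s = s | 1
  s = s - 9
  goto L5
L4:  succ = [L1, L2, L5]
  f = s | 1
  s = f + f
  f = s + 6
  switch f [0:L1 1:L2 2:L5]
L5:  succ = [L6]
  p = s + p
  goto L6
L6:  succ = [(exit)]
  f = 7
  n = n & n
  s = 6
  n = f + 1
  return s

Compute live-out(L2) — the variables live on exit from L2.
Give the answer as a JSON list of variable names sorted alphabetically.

Answer: ["n", "p", "s"]

Analysis:
Per-block:
  L0: {n,p,s} / ∅
  L1: {f,p} / ∅
  L2: {n,p} / {n}
  L3: {s} / {s}
  L4: {f,s} / {s}
  L5: {p} / {p,s}
  L6: {f,n,s} / {n}

Backward fixpoint:
  live L0: ∅→{n,p,s}
  live L1: {n,s}→{n,s}
  live L2: {n,s}→{n,p,s}
  live L3: {n,p,s}→{n,p,s}
  live L4: {n,p,s}→{n,p,s}
  live L5: {n,p,s}→{n}
  live L6: {n}→∅

live-out(L2) = ["n", "p", "s"]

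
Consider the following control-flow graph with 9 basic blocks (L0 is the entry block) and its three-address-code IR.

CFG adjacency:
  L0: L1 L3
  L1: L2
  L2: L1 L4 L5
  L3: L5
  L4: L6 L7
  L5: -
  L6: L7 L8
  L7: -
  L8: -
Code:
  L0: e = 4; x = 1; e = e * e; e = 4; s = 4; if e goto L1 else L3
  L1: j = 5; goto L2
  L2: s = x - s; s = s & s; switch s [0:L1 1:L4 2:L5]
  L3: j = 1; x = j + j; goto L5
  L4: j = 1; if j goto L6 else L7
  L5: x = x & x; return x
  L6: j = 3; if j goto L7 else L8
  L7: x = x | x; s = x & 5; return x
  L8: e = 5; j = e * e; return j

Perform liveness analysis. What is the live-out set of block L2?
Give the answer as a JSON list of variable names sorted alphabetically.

def/use:
  L0: def={e,s,x} ue=∅
  L1: def={j} ue=∅
  L2: def={s} ue={s,x}
  L3: def={j,x} ue=∅
  L4: def={j} ue=∅
  L5: def={x} ue={x}
  L6: def={j} ue=∅
  L7: def={s,x} ue={x}
  L8: def={e,j} ue=∅

Backward fixpoint:
  L0: in=∅ out={s,x}
  L1: in={s,x} out={s,x}
  L2: in={s,x} out={s,x}
  L3: in=∅ out={x}
  L4: in={x} out={x}
  L5: in={x} out=∅
  L6: in={x} out={x}
  L7: in={x} out=∅
  L8: in=∅ out=∅

live-out(L2) = ["s", "x"]

Answer: ["s", "x"]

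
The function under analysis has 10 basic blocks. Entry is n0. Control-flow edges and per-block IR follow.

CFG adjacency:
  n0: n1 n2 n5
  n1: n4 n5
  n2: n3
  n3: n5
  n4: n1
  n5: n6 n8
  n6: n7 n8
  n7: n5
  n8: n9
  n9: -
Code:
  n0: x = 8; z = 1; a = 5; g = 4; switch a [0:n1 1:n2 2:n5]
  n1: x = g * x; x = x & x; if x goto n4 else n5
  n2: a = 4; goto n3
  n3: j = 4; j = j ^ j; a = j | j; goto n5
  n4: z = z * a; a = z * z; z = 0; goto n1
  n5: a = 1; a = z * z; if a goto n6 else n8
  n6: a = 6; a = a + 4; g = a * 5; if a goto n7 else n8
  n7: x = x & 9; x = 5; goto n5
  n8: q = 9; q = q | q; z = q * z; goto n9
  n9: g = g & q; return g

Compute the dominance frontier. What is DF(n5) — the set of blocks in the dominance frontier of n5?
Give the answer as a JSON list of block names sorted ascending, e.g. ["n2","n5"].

idom tree: n1←n0 n2←n0 n3←n2 n4←n1 n5←n0 n6←n5 n7←n6 n8←n5 n9←n8
Dom∩ at merges:
  n1: preds {n0,n4}: {n0} ∩ {n0,n1,n4} = {n0}; idom=n0
  n5: preds {n0,n1,n3,n7}: {n0} ∩ {n0,n1} ∩ {n0,n2,n3} ∩ {n0,n5,n6,n7} = {n0}; idom=n0
  n8: preds {n5,n6}: {n0,n5} ∩ {n0,n5,n6} = {n0,n5}; idom=n5

DF derivation:
  n1←n0: walk · to n0
  n1←n4: walk n4→n1 to n0
  n5←n0: walk · to n0
  n5←n1: walk n1 to n0
  n5←n3: walk n3→n2 to n0
  n5←n7: walk n7→n6→n5 to n0
  n8←n5: walk · to n5
  n8←n6: walk n6 to n5
  n0 → ∅
  n1 → {n1,n5}
  n2 → {n5}
  n3 → {n5}
  n4 → {n1}
  n5 → {n5}
  n6 → {n5,n8}
  n7 → {n5}
  n8 → ∅
  n9 → ∅

DF(n5) = ["n5"]

Answer: ["n5"]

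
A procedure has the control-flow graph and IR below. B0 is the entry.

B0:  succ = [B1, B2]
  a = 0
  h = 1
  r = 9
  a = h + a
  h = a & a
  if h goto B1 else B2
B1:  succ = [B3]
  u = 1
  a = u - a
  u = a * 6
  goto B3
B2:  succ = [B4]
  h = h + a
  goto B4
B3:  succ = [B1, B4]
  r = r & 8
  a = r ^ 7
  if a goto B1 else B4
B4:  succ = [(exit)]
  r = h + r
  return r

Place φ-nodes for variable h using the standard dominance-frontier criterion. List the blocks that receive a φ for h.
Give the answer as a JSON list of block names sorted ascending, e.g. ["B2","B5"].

idom tree: B1←B0 B2←B0 B3←B1 B4←B0
Dom at joins:
  B1: preds {B0,B3}: {B0} ∩ {B0,B1,B3} = {B0}; idom=B0
  B4: preds {B2,B3}: {B0,B2} ∩ {B0,B1,B3} = {B0}; idom=B0

DF walk-up:
  join B1 pred B0: · stop@B0
  join B1 pred B3: B3→B1 stop@B0
  join B4 pred B2: B2 stop@B0
  join B4 pred B3: B3→B1 stop@B0
  B0 → ∅
  B1 → {B1,B4}
  B2 → {B4}
  B3 → {B1,B4}
  B4 → ∅

φ for h: defs {B0,B2}
  DF⁺ = {B4}

Answer: ["B4"]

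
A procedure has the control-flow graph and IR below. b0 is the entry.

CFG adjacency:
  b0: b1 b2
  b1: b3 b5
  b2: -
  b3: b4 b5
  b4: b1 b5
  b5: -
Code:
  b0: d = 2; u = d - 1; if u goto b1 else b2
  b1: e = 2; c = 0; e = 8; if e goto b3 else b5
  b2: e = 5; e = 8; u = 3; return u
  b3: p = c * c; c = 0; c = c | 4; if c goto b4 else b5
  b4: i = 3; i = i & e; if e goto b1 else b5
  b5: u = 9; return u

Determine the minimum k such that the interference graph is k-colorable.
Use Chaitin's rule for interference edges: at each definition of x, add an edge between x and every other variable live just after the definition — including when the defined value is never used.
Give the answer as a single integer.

Block summaries:
  b0: {d,u} / ∅
  b1: {c,e} / ∅
  b2: {e,u} / ∅
  b3: {c,p} / {c}
  b4: {i} / {e}
  b5: {u} / ∅

Liveness:
  b0: in=∅ out=∅
  b1: in=∅ out={c,e}
  b2: in=∅ out=∅
  b3: in={c,e} out={e}
  b4: in={e} out=∅
  b5: in=∅ out=∅

Interference:
  c: {e}
  d: ∅
  e: {c,i,p}
  i: {e}
  p: {e}
  u: ∅

Chromatic number:
  lower bound: {c,e} mutually conflict ⇒ χ ≥ 2
  2-colouring: c0={d,e,u}  c1={c,i,p}
  χ = 2

Answer: 2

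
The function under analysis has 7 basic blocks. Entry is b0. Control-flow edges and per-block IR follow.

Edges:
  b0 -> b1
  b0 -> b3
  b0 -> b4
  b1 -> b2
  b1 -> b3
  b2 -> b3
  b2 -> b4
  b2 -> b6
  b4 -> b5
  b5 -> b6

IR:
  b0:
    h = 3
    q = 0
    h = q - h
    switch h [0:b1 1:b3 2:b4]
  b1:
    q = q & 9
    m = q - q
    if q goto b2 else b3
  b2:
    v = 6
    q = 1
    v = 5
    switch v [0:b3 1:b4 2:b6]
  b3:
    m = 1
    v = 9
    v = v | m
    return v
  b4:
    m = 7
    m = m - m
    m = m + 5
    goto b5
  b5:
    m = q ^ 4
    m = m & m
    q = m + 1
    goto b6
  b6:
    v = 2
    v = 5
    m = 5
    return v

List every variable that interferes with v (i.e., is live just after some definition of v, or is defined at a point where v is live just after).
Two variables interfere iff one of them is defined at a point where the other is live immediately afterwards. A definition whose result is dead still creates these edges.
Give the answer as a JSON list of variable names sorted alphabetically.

Answer: ["m", "q"]

Analysis:
Block summaries:
  b0: def={h,q} ue=∅
  b1: def={m,q} ue={q}
  b2: def={q,v} ue=∅
  b3: def={m,v} ue=∅
  b4: def={m} ue=∅
  b5: def={m,q} ue={q}
  b6: def={m,v} ue=∅

Backward fixpoint:
  b0 li=∅ lo={q}
  b1 li={q} lo=∅
  b2 li=∅ lo={q}
  b3 li=∅ lo=∅
  b4 li={q} lo={q}
  b5 li={q} lo=∅
  b6 li=∅ lo=∅

Conflict graph:
  h: {q}
  m: {q,v}
  q: {h,m,v}
  v: {m,q}

N(v) = ["m", "q"]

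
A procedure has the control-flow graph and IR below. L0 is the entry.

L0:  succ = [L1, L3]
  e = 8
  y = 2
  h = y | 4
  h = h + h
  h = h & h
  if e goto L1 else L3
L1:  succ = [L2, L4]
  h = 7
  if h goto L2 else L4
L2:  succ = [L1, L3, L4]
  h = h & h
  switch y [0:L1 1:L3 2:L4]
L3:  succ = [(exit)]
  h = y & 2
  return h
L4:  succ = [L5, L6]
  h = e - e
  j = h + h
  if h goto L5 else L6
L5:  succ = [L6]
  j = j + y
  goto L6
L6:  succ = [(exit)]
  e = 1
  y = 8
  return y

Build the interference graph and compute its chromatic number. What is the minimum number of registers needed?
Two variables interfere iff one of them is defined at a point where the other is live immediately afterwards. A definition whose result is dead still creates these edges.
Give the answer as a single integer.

Per-block:
  L0: {e,h,y} / ∅
  L1: {h} / ∅
  L2: {h} / {h,y}
  L3: {h} / {y}
  L4: {h,j} / {e}
  L5: {j} / {j,y}
  L6: {e,y} / ∅

Backward fixpoint:
  live L0: ∅→{e,y}
  live L1: {e,y}→{e,h,y}
  live L2: {e,h,y}→{e,y}
  live L3: {y}→∅
  live L4: {e,y}→{j,y}
  live L5: {j,y}→∅
  live L6: ∅→∅

Interfere edges:
  e — {h,y}
  h — {e,j,y}
  j — {h,y}
  y — {e,h,j}

Registers:
  clique {e,h,y} ⇒ need ≥ 3
  assign e→r2 h→r0 j→r2 y→r1 — no edge inside a register ⇒ χ ≤ 3
  χ = 3

Answer: 3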